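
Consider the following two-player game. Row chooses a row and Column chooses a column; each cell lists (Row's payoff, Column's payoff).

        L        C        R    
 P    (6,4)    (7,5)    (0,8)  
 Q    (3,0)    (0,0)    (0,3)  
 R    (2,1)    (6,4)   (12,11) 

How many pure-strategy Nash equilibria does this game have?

(R, R): Row gets 12 (best alternative 0); Column gets 11 (best alternative 4). Neither deviates — NE.
(Q, C) is not a NE: Row would switch to P (7 > 0).
No other cell survives both best-response checks, so there is 1 pure NE.

1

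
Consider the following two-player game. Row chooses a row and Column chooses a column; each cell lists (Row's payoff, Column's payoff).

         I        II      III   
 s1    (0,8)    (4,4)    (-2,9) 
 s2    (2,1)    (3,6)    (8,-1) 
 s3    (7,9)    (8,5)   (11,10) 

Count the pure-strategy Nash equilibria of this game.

1

(s3, III): Row gets 11 (best alternative 8); Column gets 10 (best alternative 9). Neither deviates — NE.
(s1, I) is not a NE: Row would switch to s3 (7 > 0).
No other cell survives both best-response checks, so there is 1 pure NE.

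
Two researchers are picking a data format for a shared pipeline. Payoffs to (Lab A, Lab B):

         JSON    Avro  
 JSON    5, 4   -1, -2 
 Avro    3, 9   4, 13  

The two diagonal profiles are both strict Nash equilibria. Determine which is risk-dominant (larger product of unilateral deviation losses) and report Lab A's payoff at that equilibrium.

4

At both JSON: Lab A loses 5 − 3 = 2 by deviating; Lab B loses 4 − (-2) = 6. Product = 2·6 = 12.
At both Avro: Lab A loses 4 − (-1) = 5 by deviating; Lab B loses 13 − 9 = 4. Product = 5·4 = 20.
20 > 12, so both Avro is risk-dominant. Lab A's payoff there is 4.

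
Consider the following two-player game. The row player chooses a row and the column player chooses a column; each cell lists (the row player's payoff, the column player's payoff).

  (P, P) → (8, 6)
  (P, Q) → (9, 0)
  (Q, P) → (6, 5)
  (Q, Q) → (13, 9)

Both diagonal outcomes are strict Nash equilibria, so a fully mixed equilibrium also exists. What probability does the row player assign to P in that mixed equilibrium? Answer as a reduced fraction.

The row player's mix p on P must make the column player indifferent between P and Q.
The column player's payoff from P: 6p + 5(1−p). From Q: 0p + 9(1−p).
Set equal: 6p = 4(1−p) → p = 4/10 = 2/5.

2/5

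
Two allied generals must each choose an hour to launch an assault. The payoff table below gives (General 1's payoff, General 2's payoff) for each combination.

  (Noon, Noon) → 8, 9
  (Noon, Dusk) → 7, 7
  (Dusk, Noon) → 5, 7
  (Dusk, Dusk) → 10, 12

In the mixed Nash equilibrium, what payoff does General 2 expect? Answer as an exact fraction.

General 1 mixes with probability p on Noon, chosen so General 2 is indifferent: 9p + 7(1−p) = 7p + 12(1−p) gives p = 5/7.
General 2's expected payoff is 9·5/7 + 7·2/7 = 59/7.

59/7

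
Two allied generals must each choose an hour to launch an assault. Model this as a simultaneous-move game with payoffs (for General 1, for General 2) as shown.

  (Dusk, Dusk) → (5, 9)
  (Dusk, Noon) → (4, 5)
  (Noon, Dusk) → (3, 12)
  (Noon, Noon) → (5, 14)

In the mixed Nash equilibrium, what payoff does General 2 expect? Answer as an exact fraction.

General 1 mixes with probability p on Dusk, chosen so General 2 is indifferent: 9p + 12(1−p) = 5p + 14(1−p) gives p = 1/3.
General 2's expected payoff is 9·1/3 + 12·2/3 = 11.

11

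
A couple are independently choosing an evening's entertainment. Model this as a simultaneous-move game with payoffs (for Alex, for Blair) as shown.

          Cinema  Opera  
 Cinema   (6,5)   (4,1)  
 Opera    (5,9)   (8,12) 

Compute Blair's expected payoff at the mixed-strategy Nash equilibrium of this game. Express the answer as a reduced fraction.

Alex mixes with probability p on Cinema, chosen so Blair is indifferent: 5p + 9(1−p) = 1p + 12(1−p) gives p = 3/7.
Blair's expected payoff is 5·3/7 + 9·4/7 = 51/7.

51/7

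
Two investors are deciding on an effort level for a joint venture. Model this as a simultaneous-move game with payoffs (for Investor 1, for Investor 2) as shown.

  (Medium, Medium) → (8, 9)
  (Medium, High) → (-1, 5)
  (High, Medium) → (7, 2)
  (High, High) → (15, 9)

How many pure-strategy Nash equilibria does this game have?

Both Medium: Investor 1 gets 8 (best alternative 7); Investor 2 gets 9 (best alternative 5). Neither deviates — NE.
Both High: Investor 1 gets 15 (best alternative -1); Investor 2 gets 9 (best alternative 2). Neither deviates — NE.
(High, Medium) is not a NE: Investor 1 would switch to Medium (8 > 7).
No other cell survives both best-response checks, so there are 2 pure NE.

2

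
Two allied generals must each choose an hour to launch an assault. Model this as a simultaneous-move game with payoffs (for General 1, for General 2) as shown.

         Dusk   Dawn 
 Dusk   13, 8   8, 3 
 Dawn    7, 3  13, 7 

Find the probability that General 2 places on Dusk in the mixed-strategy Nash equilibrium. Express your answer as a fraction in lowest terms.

General 2's mix q on Dusk must make General 1 indifferent between Dusk and Dawn.
General 1's payoff from Dusk: 13q + 8(1−q). From Dawn: 7q + 13(1−q).
Set equal: 6q = 5(1−q) → q = 5/11.

5/11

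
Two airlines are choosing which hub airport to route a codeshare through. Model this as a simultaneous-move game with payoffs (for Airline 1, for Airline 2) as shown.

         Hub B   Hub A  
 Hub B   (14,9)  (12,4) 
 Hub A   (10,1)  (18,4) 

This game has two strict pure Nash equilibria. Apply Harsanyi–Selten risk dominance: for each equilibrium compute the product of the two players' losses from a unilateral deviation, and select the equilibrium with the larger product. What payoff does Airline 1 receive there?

At both Hub B: Airline 1 loses 14 − 10 = 4 by deviating; Airline 2 loses 9 − 4 = 5. Product = 4·5 = 20.
At both Hub A: Airline 1 loses 18 − 12 = 6 by deviating; Airline 2 loses 4 − 1 = 3. Product = 6·3 = 18.
20 > 18, so both Hub B is risk-dominant. Airline 1's payoff there is 14.

14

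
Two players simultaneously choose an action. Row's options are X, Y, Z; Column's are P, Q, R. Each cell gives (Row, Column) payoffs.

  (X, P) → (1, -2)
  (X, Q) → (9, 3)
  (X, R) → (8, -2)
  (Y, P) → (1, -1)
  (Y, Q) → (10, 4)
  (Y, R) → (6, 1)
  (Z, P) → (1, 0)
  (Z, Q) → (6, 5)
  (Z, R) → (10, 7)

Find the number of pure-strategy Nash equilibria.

(Y, Q): Row gets 10 (best alternative 9); Column gets 4 (best alternative 1). Neither deviates — NE.
(Z, R): Row gets 10 (best alternative 8); Column gets 7 (best alternative 5). Neither deviates — NE.
(X, P) is not a NE: Column would switch to Q (3 > -2).
No other cell survives both best-response checks, so there are 2 pure NE.

2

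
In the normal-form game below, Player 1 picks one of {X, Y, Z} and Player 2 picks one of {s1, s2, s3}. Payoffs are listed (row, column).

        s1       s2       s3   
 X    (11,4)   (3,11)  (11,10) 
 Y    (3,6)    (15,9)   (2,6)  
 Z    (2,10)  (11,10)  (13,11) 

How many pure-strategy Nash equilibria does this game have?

(Y, s2): Player 1 gets 15 (best alternative 11); Player 2 gets 9 (best alternative 6). Neither deviates — NE.
(Z, s3): Player 1 gets 13 (best alternative 11); Player 2 gets 11 (best alternative 10). Neither deviates — NE.
(X, s1) is not a NE: Player 2 would switch to s2 (11 > 4).
No other cell survives both best-response checks, so there are 2 pure NE.

2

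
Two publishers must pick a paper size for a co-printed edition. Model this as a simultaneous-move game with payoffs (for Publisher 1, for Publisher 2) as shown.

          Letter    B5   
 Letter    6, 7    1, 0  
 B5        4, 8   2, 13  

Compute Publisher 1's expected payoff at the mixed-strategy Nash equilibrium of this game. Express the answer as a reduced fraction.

Publisher 2 mixes with probability q on Letter, chosen so Publisher 1 is indifferent: 6q + 1(1−q) = 4q + 2(1−q) gives q = 1/3.
Publisher 1's expected payoff (from either row, since indifferent) is 6·1/3 + 1·2/3 = 8/3.

8/3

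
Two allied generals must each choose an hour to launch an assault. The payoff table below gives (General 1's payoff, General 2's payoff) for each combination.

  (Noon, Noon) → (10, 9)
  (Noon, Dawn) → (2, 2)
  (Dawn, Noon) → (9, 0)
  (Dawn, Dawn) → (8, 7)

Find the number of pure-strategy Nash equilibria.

2

Both Noon: General 1 gets 10 (best alternative 9); General 2 gets 9 (best alternative 2). Neither deviates — NE.
Both Dawn: General 1 gets 8 (best alternative 2); General 2 gets 7 (best alternative 0). Neither deviates — NE.
(Dawn, Noon) is not a NE: General 1 would switch to Noon (10 > 9).
No other cell survives both best-response checks, so there are 2 pure NE.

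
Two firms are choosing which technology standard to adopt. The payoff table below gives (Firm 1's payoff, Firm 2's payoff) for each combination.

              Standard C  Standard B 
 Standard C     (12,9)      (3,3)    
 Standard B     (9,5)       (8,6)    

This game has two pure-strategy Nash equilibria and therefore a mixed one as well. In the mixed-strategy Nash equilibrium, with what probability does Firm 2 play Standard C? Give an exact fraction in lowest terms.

Firm 2's mix q on Standard C must make Firm 1 indifferent between Standard C and Standard B.
Firm 1's payoff from Standard C: 12q + 3(1−q). From Standard B: 9q + 8(1−q).
Set equal: 3q = 5(1−q) → q = 5/8.

5/8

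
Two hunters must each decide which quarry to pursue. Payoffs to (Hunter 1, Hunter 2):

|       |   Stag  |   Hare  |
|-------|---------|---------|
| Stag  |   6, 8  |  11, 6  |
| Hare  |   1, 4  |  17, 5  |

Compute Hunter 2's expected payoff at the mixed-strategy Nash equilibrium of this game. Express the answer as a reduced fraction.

16/3

Hunter 1 mixes with probability p on Stag, chosen so Hunter 2 is indifferent: 8p + 4(1−p) = 6p + 5(1−p) gives p = 1/3.
Hunter 2's expected payoff is 8·1/3 + 4·2/3 = 16/3.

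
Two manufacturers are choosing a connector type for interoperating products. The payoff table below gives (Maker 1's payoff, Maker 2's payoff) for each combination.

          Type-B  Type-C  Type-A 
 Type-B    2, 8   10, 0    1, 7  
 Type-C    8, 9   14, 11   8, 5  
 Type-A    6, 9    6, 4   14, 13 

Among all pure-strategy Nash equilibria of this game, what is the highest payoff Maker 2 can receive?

13

Both Type-C is a pure NE (Maker 1: 14 ≥ 10; Maker 2: 11 ≥ 9). Maker 2 gets 11.
Both Type-A is a pure NE (Maker 1: 14 ≥ 8; Maker 2: 13 ≥ 9). Maker 2 gets 13.
Every other cell has a profitable deviation for at least one player. Highest of {11, 13} is 13.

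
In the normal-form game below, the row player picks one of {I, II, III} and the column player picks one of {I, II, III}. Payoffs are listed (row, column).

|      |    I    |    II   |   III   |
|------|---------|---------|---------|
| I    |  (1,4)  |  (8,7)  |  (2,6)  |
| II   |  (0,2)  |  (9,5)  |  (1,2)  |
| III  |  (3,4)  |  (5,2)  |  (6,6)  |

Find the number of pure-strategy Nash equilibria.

Both II: the row player gets 9 (best alternative 8); the column player gets 5 (best alternative 2). Neither deviates — NE.
Both III: the row player gets 6 (best alternative 2); the column player gets 6 (best alternative 4). Neither deviates — NE.
Both I is not a NE: the row player would switch to III (3 > 1).
No other cell survives both best-response checks, so there are 2 pure NE.

2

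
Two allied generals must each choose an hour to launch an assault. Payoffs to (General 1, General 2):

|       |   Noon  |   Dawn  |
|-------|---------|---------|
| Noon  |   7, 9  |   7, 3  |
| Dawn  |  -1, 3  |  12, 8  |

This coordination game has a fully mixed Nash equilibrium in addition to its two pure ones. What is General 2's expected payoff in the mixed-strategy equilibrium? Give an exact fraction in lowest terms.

63/11

General 1 mixes with probability p on Noon, chosen so General 2 is indifferent: 9p + 3(1−p) = 3p + 8(1−p) gives p = 5/11.
General 2's expected payoff is 9·5/11 + 3·6/11 = 63/11.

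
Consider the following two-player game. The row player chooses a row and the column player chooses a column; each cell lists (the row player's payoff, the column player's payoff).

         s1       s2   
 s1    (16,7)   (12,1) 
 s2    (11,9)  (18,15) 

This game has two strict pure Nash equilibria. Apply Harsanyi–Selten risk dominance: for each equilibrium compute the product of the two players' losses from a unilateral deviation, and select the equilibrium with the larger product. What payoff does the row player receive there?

18

At both s1: the row player loses 16 − 11 = 5 by deviating; the column player loses 7 − 1 = 6. Product = 5·6 = 30.
At both s2: the row player loses 18 − 12 = 6 by deviating; the column player loses 15 − 9 = 6. Product = 6·6 = 36.
36 > 30, so both s2 is risk-dominant. The row player's payoff there is 18.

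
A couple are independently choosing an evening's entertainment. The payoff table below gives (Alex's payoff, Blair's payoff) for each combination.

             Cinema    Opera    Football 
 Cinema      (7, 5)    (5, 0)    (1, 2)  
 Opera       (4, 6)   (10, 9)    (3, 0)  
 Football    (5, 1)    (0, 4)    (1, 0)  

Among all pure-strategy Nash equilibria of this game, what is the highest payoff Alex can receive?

10

Both Cinema is a pure NE (Alex: 7 ≥ 5; Blair: 5 ≥ 2). Alex gets 7.
Both Opera is a pure NE (Alex: 10 ≥ 5; Blair: 9 ≥ 6). Alex gets 10.
Every other cell has a profitable deviation for at least one player. Highest of {7, 10} is 10.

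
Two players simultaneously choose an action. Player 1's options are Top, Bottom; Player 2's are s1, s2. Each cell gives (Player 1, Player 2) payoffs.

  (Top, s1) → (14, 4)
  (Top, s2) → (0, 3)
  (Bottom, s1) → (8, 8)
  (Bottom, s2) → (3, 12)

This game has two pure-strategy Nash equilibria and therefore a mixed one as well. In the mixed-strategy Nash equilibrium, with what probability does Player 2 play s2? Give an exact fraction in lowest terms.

Player 2's mix q on s1 must make Player 1 indifferent between Top and Bottom.
Player 1's payoff from Top: 14q + 0(1−q). From Bottom: 8q + 3(1−q).
Set equal: 6q = 3(1−q) → q = 3/9 = 1/3.
Probability on s2 is 1 − 1/3 = 2/3.

2/3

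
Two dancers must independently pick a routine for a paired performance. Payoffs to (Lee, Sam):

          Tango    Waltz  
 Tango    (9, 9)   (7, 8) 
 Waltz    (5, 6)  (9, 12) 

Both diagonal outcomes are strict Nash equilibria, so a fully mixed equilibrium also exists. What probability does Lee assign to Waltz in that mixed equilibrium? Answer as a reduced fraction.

Lee's mix p on Tango must make Sam indifferent between Tango and Waltz.
Sam's payoff from Tango: 9p + 6(1−p). From Waltz: 8p + 12(1−p).
Set equal: 1p = 6(1−p) → p = 6/7.
Probability on Waltz is 1 − 6/7 = 1/7.

1/7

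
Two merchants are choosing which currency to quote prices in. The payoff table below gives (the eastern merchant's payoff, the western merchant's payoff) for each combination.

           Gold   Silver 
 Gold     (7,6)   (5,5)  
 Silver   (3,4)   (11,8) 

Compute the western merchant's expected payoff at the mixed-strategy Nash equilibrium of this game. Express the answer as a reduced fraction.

The eastern merchant mixes with probability p on Gold, chosen so the western merchant is indifferent: 6p + 4(1−p) = 5p + 8(1−p) gives p = 4/5.
The western merchant's expected payoff is 6·4/5 + 4·1/5 = 28/5.

28/5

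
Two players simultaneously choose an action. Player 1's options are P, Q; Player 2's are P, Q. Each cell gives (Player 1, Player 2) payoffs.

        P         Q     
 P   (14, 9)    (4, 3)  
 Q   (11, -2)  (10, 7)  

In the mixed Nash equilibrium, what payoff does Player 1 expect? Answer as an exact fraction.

Player 2 mixes with probability q on P, chosen so Player 1 is indifferent: 14q + 4(1−q) = 11q + 10(1−q) gives q = 2/3.
Player 1's expected payoff (from either row, since indifferent) is 14·2/3 + 4·1/3 = 32/3.

32/3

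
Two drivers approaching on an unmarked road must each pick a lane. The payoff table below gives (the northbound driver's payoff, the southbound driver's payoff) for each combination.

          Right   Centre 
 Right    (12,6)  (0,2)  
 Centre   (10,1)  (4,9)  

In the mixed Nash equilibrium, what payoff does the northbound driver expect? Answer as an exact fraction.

The southbound driver mixes with probability q on Right, chosen so the northbound driver is indifferent: 12q + 0(1−q) = 10q + 4(1−q) gives q = 2/3.
The northbound driver's expected payoff (from either row, since indifferent) is 12·2/3 + 0·1/3 = 8.

8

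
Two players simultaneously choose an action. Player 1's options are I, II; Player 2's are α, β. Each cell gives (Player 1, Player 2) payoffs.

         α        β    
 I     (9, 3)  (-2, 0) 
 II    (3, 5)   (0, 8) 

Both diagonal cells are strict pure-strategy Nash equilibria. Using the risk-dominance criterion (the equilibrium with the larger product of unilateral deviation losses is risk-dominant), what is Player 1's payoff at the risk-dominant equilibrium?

At (I, α): Player 1 loses 9 − 3 = 6 by deviating; Player 2 loses 3 − 0 = 3. Product = 6·3 = 18.
At (II, β): Player 1 loses 0 − (-2) = 2 by deviating; Player 2 loses 8 − 5 = 3. Product = 2·3 = 6.
18 > 6, so (I, α) is risk-dominant. Player 1's payoff there is 9.

9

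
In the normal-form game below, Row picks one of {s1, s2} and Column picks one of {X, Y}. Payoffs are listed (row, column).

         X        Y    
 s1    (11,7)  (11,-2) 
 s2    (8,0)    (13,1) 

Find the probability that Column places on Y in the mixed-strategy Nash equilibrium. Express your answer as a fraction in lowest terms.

Column's mix q on X must make Row indifferent between s1 and s2.
Row's payoff from s1: 11q + 11(1−q). From s2: 8q + 13(1−q).
Set equal: 3q = 2(1−q) → q = 2/5.
Probability on Y is 1 − 2/5 = 3/5.

3/5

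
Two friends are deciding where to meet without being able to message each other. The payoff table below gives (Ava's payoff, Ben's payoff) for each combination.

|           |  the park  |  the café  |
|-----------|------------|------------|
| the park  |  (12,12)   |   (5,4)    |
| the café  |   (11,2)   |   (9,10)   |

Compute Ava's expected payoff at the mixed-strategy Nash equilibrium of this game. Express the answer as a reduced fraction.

Ben mixes with probability q on the park, chosen so Ava is indifferent: 12q + 5(1−q) = 11q + 9(1−q) gives q = 4/5.
Ava's expected payoff (from either row, since indifferent) is 12·4/5 + 5·1/5 = 53/5.

53/5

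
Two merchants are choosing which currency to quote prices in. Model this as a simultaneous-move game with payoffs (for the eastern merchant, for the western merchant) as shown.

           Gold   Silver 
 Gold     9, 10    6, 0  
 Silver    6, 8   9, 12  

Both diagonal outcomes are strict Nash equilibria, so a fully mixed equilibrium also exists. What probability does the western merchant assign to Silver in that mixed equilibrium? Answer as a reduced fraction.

The western merchant's mix q on Gold must make the eastern merchant indifferent between Gold and Silver.
The eastern merchant's payoff from Gold: 9q + 6(1−q). From Silver: 6q + 9(1−q).
Set equal: 3q = 3(1−q) → q = 3/6 = 1/2.
Probability on Silver is 1 − 1/2 = 1/2.

1/2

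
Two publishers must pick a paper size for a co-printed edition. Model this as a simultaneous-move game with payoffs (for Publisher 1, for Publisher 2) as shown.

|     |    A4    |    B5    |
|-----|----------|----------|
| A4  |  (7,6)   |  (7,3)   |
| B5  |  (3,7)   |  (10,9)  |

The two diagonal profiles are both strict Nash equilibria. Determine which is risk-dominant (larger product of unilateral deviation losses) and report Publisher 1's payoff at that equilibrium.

7

At both A4: Publisher 1 loses 7 − 3 = 4 by deviating; Publisher 2 loses 6 − 3 = 3. Product = 4·3 = 12.
At both B5: Publisher 1 loses 10 − 7 = 3 by deviating; Publisher 2 loses 9 − 7 = 2. Product = 3·2 = 6.
12 > 6, so both A4 is risk-dominant. Publisher 1's payoff there is 7.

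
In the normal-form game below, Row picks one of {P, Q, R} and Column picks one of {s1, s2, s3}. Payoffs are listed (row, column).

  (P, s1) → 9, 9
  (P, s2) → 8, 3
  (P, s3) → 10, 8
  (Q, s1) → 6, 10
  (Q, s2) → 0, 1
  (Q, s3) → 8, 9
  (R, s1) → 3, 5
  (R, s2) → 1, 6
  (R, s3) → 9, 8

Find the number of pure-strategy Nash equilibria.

(P, s1): Row gets 9 (best alternative 6); Column gets 9 (best alternative 8). Neither deviates — NE.
(Q, s2) is not a NE: Row would switch to P (8 > 0).
No other cell survives both best-response checks, so there is 1 pure NE.

1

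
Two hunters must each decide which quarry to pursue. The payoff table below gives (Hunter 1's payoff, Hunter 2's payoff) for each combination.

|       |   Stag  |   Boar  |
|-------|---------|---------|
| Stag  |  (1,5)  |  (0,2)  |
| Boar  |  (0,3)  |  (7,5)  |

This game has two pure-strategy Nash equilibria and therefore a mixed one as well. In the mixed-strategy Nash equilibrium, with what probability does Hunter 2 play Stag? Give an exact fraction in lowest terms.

Hunter 2's mix q on Stag must make Hunter 1 indifferent between Stag and Boar.
Hunter 1's payoff from Stag: 1q + 0(1−q). From Boar: 0q + 7(1−q).
Set equal: 1q = 7(1−q) → q = 7/8.

7/8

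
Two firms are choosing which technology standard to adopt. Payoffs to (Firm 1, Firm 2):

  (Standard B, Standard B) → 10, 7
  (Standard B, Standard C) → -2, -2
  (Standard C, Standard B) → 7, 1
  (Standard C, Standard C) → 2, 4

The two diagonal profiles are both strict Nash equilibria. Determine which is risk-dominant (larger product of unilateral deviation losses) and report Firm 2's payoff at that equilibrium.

7

At both Standard B: Firm 1 loses 10 − 7 = 3 by deviating; Firm 2 loses 7 − (-2) = 9. Product = 3·9 = 27.
At both Standard C: Firm 1 loses 2 − (-2) = 4 by deviating; Firm 2 loses 4 − 1 = 3. Product = 4·3 = 12.
27 > 12, so both Standard B is risk-dominant. Firm 2's payoff there is 7.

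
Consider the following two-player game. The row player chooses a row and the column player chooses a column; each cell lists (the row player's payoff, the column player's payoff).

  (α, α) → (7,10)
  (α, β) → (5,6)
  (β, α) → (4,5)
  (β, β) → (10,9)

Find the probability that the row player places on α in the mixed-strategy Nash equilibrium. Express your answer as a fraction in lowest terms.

The row player's mix p on α must make the column player indifferent between α and β.
The column player's payoff from α: 10p + 5(1−p). From β: 6p + 9(1−p).
Set equal: 4p = 4(1−p) → p = 4/8 = 1/2.

1/2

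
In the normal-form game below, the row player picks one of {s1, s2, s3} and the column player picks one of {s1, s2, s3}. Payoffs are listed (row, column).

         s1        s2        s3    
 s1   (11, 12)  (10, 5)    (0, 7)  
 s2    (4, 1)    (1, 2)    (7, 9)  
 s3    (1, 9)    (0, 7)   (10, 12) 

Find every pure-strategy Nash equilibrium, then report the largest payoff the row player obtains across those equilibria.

11

Both s1 is a pure NE (the row player: 11 ≥ 4; the column player: 12 ≥ 7). The row player gets 11.
Both s3 is a pure NE (the row player: 10 ≥ 7; the column player: 12 ≥ 9). The row player gets 10.
Every other cell has a profitable deviation for at least one player. Highest of {11, 10} is 11.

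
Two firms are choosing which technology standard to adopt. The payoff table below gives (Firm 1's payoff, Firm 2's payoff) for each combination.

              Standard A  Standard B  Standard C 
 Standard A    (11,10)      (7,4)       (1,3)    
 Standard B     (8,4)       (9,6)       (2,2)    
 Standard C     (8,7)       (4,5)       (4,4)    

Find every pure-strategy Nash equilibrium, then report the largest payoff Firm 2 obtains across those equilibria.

10

Both Standard A is a pure NE (Firm 1: 11 ≥ 8; Firm 2: 10 ≥ 4). Firm 2 gets 10.
Both Standard B is a pure NE (Firm 1: 9 ≥ 7; Firm 2: 6 ≥ 4). Firm 2 gets 6.
Every other cell has a profitable deviation for at least one player. Highest of {10, 6} is 10.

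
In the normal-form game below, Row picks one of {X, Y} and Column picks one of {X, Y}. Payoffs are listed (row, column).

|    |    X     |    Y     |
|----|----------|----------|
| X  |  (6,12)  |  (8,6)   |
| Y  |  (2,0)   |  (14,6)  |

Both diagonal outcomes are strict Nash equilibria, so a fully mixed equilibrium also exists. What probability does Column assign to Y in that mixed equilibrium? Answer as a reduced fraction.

2/5

Column's mix q on X must make Row indifferent between X and Y.
Row's payoff from X: 6q + 8(1−q). From Y: 2q + 14(1−q).
Set equal: 4q = 6(1−q) → q = 6/10 = 3/5.
Probability on Y is 1 − 3/5 = 2/5.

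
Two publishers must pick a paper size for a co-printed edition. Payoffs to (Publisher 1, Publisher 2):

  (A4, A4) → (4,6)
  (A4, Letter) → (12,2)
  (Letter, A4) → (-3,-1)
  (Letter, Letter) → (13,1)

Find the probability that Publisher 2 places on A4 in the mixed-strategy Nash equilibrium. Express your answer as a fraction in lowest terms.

Publisher 2's mix q on A4 must make Publisher 1 indifferent between A4 and Letter.
Publisher 1's payoff from A4: 4q + 12(1−q). From Letter: (-3)q + 13(1−q).
Set equal: 7q = 1(1−q) → q = 1/8.

1/8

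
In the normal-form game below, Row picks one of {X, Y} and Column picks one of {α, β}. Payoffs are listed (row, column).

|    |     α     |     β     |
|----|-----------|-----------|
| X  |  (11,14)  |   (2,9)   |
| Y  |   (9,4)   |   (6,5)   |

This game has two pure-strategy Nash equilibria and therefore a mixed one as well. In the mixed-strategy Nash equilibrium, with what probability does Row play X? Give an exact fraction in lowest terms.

Row's mix p on X must make Column indifferent between α and β.
Column's payoff from α: 14p + 4(1−p). From β: 9p + 5(1−p).
Set equal: 5p = 1(1−p) → p = 1/6.

1/6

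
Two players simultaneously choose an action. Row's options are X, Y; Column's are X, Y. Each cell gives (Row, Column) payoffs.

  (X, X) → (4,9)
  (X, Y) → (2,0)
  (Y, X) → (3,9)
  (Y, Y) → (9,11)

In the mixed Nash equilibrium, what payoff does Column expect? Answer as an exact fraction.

Row mixes with probability p on X, chosen so Column is indifferent: 9p + 9(1−p) = 0p + 11(1−p) gives p = 2/11.
Column's expected payoff is 9·2/11 + 9·9/11 = 9.

9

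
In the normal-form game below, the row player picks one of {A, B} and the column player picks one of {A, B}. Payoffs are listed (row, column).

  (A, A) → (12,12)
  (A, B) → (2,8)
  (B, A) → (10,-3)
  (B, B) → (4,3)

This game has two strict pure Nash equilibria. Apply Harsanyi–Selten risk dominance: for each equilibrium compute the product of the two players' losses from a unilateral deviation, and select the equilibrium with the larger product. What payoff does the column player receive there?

At both A: the row player loses 12 − 10 = 2 by deviating; the column player loses 12 − 8 = 4. Product = 2·4 = 8.
At both B: the row player loses 4 − 2 = 2 by deviating; the column player loses 3 − (-3) = 6. Product = 2·6 = 12.
12 > 8, so both B is risk-dominant. The column player's payoff there is 3.

3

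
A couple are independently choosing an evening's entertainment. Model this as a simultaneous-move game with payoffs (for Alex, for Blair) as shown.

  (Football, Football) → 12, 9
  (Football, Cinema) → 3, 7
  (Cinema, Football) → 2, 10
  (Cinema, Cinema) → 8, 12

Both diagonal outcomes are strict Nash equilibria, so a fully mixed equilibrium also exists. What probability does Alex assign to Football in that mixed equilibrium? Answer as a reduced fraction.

1/2

Alex's mix p on Football must make Blair indifferent between Football and Cinema.
Blair's payoff from Football: 9p + 10(1−p). From Cinema: 7p + 12(1−p).
Set equal: 2p = 2(1−p) → p = 2/4 = 1/2.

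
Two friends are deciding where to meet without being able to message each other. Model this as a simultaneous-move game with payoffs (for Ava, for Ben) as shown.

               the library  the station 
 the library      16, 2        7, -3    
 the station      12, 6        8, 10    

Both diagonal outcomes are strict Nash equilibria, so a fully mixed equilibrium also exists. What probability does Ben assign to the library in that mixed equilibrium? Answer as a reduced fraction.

1/5

Ben's mix q on the library must make Ava indifferent between the library and the station.
Ava's payoff from the library: 16q + 7(1−q). From the station: 12q + 8(1−q).
Set equal: 4q = 1(1−q) → q = 1/5.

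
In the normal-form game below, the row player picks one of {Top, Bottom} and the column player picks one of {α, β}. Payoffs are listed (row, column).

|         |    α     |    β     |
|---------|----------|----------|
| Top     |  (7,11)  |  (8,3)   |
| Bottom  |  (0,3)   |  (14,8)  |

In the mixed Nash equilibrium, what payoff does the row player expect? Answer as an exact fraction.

98/13

The column player mixes with probability q on α, chosen so the row player is indifferent: 7q + 8(1−q) = 0q + 14(1−q) gives q = 6/13.
The row player's expected payoff (from either row, since indifferent) is 7·6/13 + 8·7/13 = 98/13.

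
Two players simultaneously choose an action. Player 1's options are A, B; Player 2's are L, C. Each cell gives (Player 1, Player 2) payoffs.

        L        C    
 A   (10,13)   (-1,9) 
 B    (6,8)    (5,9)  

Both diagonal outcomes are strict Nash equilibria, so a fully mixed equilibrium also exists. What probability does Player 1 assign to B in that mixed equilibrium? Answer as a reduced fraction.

4/5

Player 1's mix p on A must make Player 2 indifferent between L and C.
Player 2's payoff from L: 13p + 8(1−p). From C: 9p + 9(1−p).
Set equal: 4p = 1(1−p) → p = 1/5.
Probability on B is 1 − 1/5 = 4/5.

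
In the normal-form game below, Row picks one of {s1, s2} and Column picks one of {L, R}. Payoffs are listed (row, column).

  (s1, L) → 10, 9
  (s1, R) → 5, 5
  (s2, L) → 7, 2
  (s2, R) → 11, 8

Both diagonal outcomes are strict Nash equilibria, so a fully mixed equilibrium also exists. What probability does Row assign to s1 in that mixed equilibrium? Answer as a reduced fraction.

3/5

Row's mix p on s1 must make Column indifferent between L and R.
Column's payoff from L: 9p + 2(1−p). From R: 5p + 8(1−p).
Set equal: 4p = 6(1−p) → p = 6/10 = 3/5.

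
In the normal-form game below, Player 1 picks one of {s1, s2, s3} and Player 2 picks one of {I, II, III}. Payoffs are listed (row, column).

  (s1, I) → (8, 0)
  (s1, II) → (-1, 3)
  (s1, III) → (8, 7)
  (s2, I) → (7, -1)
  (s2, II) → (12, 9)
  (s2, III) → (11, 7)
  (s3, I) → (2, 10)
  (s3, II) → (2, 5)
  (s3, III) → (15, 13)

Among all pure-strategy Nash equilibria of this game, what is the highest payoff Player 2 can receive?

(s2, II) is a pure NE (Player 1: 12 ≥ 2; Player 2: 9 ≥ 7). Player 2 gets 9.
(s3, III) is a pure NE (Player 1: 15 ≥ 11; Player 2: 13 ≥ 10). Player 2 gets 13.
Every other cell has a profitable deviation for at least one player. Highest of {9, 13} is 13.

13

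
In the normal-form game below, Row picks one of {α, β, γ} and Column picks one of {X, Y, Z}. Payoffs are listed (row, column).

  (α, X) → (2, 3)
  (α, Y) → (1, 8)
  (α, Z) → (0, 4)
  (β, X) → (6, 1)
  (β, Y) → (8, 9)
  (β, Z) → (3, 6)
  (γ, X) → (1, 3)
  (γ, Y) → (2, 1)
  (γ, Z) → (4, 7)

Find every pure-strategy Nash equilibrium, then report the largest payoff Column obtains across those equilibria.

(β, Y) is a pure NE (Row: 8 ≥ 2; Column: 9 ≥ 6). Column gets 9.
(γ, Z) is a pure NE (Row: 4 ≥ 3; Column: 7 ≥ 3). Column gets 7.
Every other cell has a profitable deviation for at least one player. Highest of {9, 7} is 9.

9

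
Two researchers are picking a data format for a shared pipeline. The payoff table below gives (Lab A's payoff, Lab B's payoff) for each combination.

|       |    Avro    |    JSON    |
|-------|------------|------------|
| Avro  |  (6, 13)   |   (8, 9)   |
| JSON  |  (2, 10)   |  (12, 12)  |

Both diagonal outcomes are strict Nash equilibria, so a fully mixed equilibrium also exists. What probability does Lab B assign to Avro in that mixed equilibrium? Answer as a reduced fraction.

1/2

Lab B's mix q on Avro must make Lab A indifferent between Avro and JSON.
Lab A's payoff from Avro: 6q + 8(1−q). From JSON: 2q + 12(1−q).
Set equal: 4q = 4(1−q) → q = 4/8 = 1/2.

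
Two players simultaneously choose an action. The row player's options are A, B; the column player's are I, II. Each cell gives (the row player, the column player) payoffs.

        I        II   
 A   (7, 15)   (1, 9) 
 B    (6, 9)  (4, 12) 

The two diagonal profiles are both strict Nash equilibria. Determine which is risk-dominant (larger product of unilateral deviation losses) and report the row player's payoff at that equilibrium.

At (A, I): the row player loses 7 − 6 = 1 by deviating; the column player loses 15 − 9 = 6. Product = 1·6 = 6.
At (B, II): the row player loses 4 − 1 = 3 by deviating; the column player loses 12 − 9 = 3. Product = 3·3 = 9.
9 > 6, so (B, II) is risk-dominant. The row player's payoff there is 4.

4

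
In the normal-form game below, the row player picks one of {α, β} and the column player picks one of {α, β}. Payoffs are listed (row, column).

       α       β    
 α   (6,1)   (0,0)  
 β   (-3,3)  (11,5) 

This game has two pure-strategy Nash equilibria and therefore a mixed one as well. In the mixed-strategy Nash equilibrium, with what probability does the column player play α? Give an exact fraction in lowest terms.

The column player's mix q on α must make the row player indifferent between α and β.
The row player's payoff from α: 6q + 0(1−q). From β: (-3)q + 11(1−q).
Set equal: 9q = 11(1−q) → q = 11/20.

11/20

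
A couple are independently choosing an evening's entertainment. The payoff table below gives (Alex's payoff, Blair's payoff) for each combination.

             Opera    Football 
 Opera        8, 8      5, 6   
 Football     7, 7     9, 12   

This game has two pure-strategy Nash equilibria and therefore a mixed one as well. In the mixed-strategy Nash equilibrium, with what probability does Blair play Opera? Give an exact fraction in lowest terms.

Blair's mix q on Opera must make Alex indifferent between Opera and Football.
Alex's payoff from Opera: 8q + 5(1−q). From Football: 7q + 9(1−q).
Set equal: 1q = 4(1−q) → q = 4/5.

4/5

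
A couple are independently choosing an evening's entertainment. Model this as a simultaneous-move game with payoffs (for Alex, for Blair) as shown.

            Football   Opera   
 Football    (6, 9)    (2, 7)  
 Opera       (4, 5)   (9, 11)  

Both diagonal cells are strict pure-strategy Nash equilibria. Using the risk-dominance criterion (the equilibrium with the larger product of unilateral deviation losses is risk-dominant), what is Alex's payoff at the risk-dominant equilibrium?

9

At both Football: Alex loses 6 − 4 = 2 by deviating; Blair loses 9 − 7 = 2. Product = 2·2 = 4.
At both Opera: Alex loses 9 − 2 = 7 by deviating; Blair loses 11 − 5 = 6. Product = 7·6 = 42.
42 > 4, so both Opera is risk-dominant. Alex's payoff there is 9.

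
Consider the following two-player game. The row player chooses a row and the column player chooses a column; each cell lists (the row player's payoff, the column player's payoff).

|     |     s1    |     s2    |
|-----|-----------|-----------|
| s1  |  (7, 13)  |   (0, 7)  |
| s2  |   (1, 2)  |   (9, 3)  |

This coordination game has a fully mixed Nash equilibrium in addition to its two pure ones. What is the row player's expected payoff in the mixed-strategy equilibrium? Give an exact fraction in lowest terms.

21/5

The column player mixes with probability q on s1, chosen so the row player is indifferent: 7q + 0(1−q) = 1q + 9(1−q) gives q = 3/5.
The row player's expected payoff (from either row, since indifferent) is 7·3/5 + 0·2/5 = 21/5.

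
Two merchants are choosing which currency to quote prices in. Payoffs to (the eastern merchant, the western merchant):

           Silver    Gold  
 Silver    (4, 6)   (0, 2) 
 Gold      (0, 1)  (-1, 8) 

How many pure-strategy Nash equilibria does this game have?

1

Both Silver: the eastern merchant gets 4 (best alternative 0); the western merchant gets 6 (best alternative 2). Neither deviates — NE.
Both Gold is not a NE: the eastern merchant would switch to Silver (0 > -1).
No other cell survives both best-response checks, so there is 1 pure NE.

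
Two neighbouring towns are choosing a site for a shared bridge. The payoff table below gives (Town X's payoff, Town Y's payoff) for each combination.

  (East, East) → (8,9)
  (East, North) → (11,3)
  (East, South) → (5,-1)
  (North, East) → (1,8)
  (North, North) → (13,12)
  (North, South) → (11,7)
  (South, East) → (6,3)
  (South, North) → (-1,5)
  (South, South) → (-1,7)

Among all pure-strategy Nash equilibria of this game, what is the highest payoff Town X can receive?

Both East is a pure NE (Town X: 8 ≥ 6; Town Y: 9 ≥ 3). Town X gets 8.
Both North is a pure NE (Town X: 13 ≥ 11; Town Y: 12 ≥ 8). Town X gets 13.
Every other cell has a profitable deviation for at least one player. Highest of {8, 13} is 13.

13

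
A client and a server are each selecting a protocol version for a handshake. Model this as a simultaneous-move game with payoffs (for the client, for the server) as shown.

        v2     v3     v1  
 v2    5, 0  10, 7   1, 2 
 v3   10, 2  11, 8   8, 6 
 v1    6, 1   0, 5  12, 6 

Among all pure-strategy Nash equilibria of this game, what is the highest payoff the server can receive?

Both v3 is a pure NE (the client: 11 ≥ 10; the server: 8 ≥ 6). The server gets 8.
Both v1 is a pure NE (the client: 12 ≥ 8; the server: 6 ≥ 5). The server gets 6.
Every other cell has a profitable deviation for at least one player. Highest of {8, 6} is 8.

8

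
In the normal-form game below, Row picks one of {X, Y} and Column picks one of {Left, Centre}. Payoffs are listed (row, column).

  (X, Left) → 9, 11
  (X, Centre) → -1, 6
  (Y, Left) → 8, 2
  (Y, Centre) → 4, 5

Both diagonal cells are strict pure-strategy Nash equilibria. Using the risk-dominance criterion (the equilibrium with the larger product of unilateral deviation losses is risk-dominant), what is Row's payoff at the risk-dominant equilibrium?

At (X, Left): Row loses 9 − 8 = 1 by deviating; Column loses 11 − 6 = 5. Product = 1·5 = 5.
At (Y, Centre): Row loses 4 − (-1) = 5 by deviating; Column loses 5 − 2 = 3. Product = 5·3 = 15.
15 > 5, so (Y, Centre) is risk-dominant. Row's payoff there is 4.

4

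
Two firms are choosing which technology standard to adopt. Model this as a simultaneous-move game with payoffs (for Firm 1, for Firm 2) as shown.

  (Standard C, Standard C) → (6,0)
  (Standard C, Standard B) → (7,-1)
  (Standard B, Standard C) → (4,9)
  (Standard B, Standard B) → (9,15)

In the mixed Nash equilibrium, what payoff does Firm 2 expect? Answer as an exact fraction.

Firm 1 mixes with probability p on Standard C, chosen so Firm 2 is indifferent: 0p + 9(1−p) = (-1)p + 15(1−p) gives p = 6/7.
Firm 2's expected payoff is 0·6/7 + 9·1/7 = 9/7.

9/7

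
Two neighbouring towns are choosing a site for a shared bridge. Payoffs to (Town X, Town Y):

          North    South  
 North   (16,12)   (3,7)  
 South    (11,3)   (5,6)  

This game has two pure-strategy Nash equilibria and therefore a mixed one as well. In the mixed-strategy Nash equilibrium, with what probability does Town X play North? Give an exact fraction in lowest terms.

Town X's mix p on North must make Town Y indifferent between North and South.
Town Y's payoff from North: 12p + 3(1−p). From South: 7p + 6(1−p).
Set equal: 5p = 3(1−p) → p = 3/8.

3/8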